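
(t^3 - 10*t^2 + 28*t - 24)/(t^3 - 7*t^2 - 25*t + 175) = (t^3 - 10*t^2 + 28*t - 24)/(t^3 - 7*t^2 - 25*t + 175)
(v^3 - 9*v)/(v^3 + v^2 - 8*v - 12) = v*(v + 3)/(v^2 + 4*v + 4)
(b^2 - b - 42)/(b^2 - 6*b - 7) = (b + 6)/(b + 1)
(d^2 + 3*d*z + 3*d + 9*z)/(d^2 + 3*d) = (d + 3*z)/d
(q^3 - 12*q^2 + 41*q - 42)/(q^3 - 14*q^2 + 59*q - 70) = (q - 3)/(q - 5)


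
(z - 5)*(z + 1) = z^2 - 4*z - 5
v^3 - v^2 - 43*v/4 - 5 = (v - 4)*(v + 1/2)*(v + 5/2)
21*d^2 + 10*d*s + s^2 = (3*d + s)*(7*d + s)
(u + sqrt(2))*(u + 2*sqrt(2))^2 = u^3 + 5*sqrt(2)*u^2 + 16*u + 8*sqrt(2)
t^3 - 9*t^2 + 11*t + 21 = (t - 7)*(t - 3)*(t + 1)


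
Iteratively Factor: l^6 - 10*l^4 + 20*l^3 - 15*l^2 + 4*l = (l)*(l^5 - 10*l^3 + 20*l^2 - 15*l + 4) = l*(l - 1)*(l^4 + l^3 - 9*l^2 + 11*l - 4) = l*(l - 1)^2*(l^3 + 2*l^2 - 7*l + 4) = l*(l - 1)^2*(l + 4)*(l^2 - 2*l + 1) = l*(l - 1)^3*(l + 4)*(l - 1)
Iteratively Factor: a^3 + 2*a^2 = (a + 2)*(a^2) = a*(a + 2)*(a)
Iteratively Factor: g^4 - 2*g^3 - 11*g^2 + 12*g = (g + 3)*(g^3 - 5*g^2 + 4*g) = g*(g + 3)*(g^2 - 5*g + 4) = g*(g - 1)*(g + 3)*(g - 4)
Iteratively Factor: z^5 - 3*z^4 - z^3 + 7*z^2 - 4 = (z + 1)*(z^4 - 4*z^3 + 3*z^2 + 4*z - 4) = (z + 1)^2*(z^3 - 5*z^2 + 8*z - 4) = (z - 1)*(z + 1)^2*(z^2 - 4*z + 4) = (z - 2)*(z - 1)*(z + 1)^2*(z - 2)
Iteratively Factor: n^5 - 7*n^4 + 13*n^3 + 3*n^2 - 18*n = (n - 3)*(n^4 - 4*n^3 + n^2 + 6*n) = (n - 3)*(n + 1)*(n^3 - 5*n^2 + 6*n) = (n - 3)^2*(n + 1)*(n^2 - 2*n) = (n - 3)^2*(n - 2)*(n + 1)*(n)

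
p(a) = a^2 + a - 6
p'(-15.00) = -29.00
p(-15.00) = 204.00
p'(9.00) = 19.00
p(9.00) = 84.00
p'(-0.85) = -0.70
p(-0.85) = -6.13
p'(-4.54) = -8.08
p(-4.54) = 10.07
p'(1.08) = 3.16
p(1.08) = -3.75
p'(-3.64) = -6.28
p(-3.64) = 3.61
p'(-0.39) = 0.22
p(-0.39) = -6.24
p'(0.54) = 2.08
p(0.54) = -5.17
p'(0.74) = 2.48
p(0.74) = -4.71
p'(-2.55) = -4.10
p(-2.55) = -2.05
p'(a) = 2*a + 1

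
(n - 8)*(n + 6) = n^2 - 2*n - 48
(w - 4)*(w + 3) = w^2 - w - 12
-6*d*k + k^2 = k*(-6*d + k)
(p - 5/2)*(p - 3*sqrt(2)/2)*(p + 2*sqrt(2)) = p^3 - 5*p^2/2 + sqrt(2)*p^2/2 - 6*p - 5*sqrt(2)*p/4 + 15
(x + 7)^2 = x^2 + 14*x + 49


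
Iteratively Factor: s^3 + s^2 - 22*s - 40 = (s + 4)*(s^2 - 3*s - 10) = (s - 5)*(s + 4)*(s + 2)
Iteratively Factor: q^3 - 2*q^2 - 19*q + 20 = (q - 1)*(q^2 - q - 20) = (q - 5)*(q - 1)*(q + 4)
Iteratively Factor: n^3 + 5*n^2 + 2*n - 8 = (n + 2)*(n^2 + 3*n - 4) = (n + 2)*(n + 4)*(n - 1)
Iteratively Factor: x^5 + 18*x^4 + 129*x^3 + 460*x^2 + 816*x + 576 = (x + 3)*(x^4 + 15*x^3 + 84*x^2 + 208*x + 192) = (x + 3)*(x + 4)*(x^3 + 11*x^2 + 40*x + 48) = (x + 3)^2*(x + 4)*(x^2 + 8*x + 16) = (x + 3)^2*(x + 4)^2*(x + 4)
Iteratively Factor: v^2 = (v)*(v)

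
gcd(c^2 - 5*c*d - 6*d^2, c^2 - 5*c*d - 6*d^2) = c^2 - 5*c*d - 6*d^2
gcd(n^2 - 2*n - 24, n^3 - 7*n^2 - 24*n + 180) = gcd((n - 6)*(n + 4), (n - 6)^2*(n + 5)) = n - 6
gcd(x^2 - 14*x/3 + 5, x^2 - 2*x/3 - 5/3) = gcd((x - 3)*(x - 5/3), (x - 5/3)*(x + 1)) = x - 5/3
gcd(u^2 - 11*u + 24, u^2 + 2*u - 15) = u - 3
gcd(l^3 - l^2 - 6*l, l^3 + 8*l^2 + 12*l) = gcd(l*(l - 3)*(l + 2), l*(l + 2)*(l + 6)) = l^2 + 2*l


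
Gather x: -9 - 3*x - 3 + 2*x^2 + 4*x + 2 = 2*x^2 + x - 10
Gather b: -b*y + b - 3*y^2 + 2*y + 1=b*(1 - y) - 3*y^2 + 2*y + 1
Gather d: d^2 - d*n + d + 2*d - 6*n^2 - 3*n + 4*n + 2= d^2 + d*(3 - n) - 6*n^2 + n + 2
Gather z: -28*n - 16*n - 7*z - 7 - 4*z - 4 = -44*n - 11*z - 11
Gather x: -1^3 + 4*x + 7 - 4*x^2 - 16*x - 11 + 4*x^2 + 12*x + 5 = 0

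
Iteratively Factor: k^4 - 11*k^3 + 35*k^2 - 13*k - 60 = (k - 4)*(k^3 - 7*k^2 + 7*k + 15) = (k - 5)*(k - 4)*(k^2 - 2*k - 3) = (k - 5)*(k - 4)*(k - 3)*(k + 1)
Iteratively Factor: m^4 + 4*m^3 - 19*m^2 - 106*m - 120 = (m - 5)*(m^3 + 9*m^2 + 26*m + 24) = (m - 5)*(m + 4)*(m^2 + 5*m + 6) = (m - 5)*(m + 3)*(m + 4)*(m + 2)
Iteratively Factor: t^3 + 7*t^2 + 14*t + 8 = (t + 2)*(t^2 + 5*t + 4) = (t + 1)*(t + 2)*(t + 4)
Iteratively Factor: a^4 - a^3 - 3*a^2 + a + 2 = (a - 2)*(a^3 + a^2 - a - 1) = (a - 2)*(a - 1)*(a^2 + 2*a + 1) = (a - 2)*(a - 1)*(a + 1)*(a + 1)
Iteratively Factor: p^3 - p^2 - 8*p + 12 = (p + 3)*(p^2 - 4*p + 4) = (p - 2)*(p + 3)*(p - 2)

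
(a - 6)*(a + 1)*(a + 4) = a^3 - a^2 - 26*a - 24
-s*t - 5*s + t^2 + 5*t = (-s + t)*(t + 5)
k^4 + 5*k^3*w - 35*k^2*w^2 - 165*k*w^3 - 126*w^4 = (k - 6*w)*(k + w)*(k + 3*w)*(k + 7*w)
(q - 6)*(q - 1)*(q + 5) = q^3 - 2*q^2 - 29*q + 30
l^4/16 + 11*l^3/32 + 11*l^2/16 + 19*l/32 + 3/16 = (l/4 + 1/4)*(l/4 + 1/2)*(l + 1)*(l + 3/2)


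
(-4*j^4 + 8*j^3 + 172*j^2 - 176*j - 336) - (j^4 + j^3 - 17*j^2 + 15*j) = -5*j^4 + 7*j^3 + 189*j^2 - 191*j - 336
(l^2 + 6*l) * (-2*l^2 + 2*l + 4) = -2*l^4 - 10*l^3 + 16*l^2 + 24*l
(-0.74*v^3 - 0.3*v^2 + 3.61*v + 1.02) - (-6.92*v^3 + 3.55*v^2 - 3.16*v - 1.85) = 6.18*v^3 - 3.85*v^2 + 6.77*v + 2.87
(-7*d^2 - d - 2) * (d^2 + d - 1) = -7*d^4 - 8*d^3 + 4*d^2 - d + 2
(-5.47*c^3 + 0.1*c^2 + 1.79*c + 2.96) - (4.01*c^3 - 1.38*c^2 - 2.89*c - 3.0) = -9.48*c^3 + 1.48*c^2 + 4.68*c + 5.96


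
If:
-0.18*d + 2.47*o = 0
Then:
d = 13.7222222222222*o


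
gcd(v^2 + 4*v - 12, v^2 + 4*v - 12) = v^2 + 4*v - 12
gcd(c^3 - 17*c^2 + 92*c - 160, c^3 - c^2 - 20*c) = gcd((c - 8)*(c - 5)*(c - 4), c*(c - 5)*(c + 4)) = c - 5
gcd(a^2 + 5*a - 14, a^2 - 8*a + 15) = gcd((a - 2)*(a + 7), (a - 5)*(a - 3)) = 1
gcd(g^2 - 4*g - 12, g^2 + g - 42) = g - 6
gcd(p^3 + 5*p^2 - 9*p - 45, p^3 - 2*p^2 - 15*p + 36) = p - 3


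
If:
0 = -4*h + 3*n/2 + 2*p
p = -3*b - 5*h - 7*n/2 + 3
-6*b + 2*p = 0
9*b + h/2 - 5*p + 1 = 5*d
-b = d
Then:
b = 95/62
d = -95/62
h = 33/31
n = -102/31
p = 285/62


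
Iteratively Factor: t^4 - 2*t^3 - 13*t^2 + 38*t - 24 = (t - 1)*(t^3 - t^2 - 14*t + 24) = (t - 3)*(t - 1)*(t^2 + 2*t - 8) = (t - 3)*(t - 1)*(t + 4)*(t - 2)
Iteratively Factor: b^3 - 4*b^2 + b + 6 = (b - 2)*(b^2 - 2*b - 3) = (b - 3)*(b - 2)*(b + 1)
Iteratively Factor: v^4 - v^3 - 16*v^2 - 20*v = (v + 2)*(v^3 - 3*v^2 - 10*v) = (v - 5)*(v + 2)*(v^2 + 2*v) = (v - 5)*(v + 2)^2*(v)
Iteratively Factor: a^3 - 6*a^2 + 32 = (a - 4)*(a^2 - 2*a - 8) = (a - 4)*(a + 2)*(a - 4)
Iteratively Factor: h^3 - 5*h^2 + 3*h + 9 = (h + 1)*(h^2 - 6*h + 9) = (h - 3)*(h + 1)*(h - 3)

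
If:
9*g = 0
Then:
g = 0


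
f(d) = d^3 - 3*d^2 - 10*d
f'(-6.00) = 134.00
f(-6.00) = -264.00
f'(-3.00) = 35.00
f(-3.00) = -24.00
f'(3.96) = 13.28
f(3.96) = -24.55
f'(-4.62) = 81.75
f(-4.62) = -116.44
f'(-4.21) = 68.43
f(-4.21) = -85.69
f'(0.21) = -11.13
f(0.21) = -2.22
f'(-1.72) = 9.20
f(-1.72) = 3.24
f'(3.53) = 6.20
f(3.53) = -28.70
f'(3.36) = 3.71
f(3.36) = -29.54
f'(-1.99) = 13.82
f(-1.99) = 0.14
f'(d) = 3*d^2 - 6*d - 10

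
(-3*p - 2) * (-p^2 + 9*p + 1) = 3*p^3 - 25*p^2 - 21*p - 2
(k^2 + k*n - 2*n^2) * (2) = 2*k^2 + 2*k*n - 4*n^2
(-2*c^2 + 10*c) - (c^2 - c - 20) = -3*c^2 + 11*c + 20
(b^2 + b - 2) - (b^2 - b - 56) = 2*b + 54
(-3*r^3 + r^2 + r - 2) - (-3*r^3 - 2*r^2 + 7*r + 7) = 3*r^2 - 6*r - 9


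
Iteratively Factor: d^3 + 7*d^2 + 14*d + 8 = (d + 2)*(d^2 + 5*d + 4) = (d + 1)*(d + 2)*(d + 4)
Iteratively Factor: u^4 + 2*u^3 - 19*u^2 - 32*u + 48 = (u - 4)*(u^3 + 6*u^2 + 5*u - 12) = (u - 4)*(u + 3)*(u^2 + 3*u - 4) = (u - 4)*(u + 3)*(u + 4)*(u - 1)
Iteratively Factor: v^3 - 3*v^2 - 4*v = (v)*(v^2 - 3*v - 4) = v*(v - 4)*(v + 1)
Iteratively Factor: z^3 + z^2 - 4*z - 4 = (z + 2)*(z^2 - z - 2) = (z + 1)*(z + 2)*(z - 2)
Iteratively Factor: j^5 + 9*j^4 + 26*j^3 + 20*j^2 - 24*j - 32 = (j + 2)*(j^4 + 7*j^3 + 12*j^2 - 4*j - 16) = (j + 2)*(j + 4)*(j^3 + 3*j^2 - 4) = (j + 2)^2*(j + 4)*(j^2 + j - 2) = (j + 2)^3*(j + 4)*(j - 1)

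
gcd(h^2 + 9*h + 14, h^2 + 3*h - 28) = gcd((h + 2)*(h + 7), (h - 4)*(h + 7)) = h + 7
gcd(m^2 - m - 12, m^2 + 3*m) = m + 3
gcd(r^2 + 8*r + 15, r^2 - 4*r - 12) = 1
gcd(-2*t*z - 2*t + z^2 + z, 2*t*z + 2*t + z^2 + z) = z + 1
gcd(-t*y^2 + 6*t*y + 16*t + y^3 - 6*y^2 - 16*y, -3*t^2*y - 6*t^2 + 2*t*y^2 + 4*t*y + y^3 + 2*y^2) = -t*y - 2*t + y^2 + 2*y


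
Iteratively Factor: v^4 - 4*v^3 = (v)*(v^3 - 4*v^2) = v^2*(v^2 - 4*v) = v^3*(v - 4)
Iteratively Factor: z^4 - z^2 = (z)*(z^3 - z) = z^2*(z^2 - 1) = z^2*(z - 1)*(z + 1)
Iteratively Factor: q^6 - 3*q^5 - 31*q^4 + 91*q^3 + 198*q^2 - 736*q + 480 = (q - 2)*(q^5 - q^4 - 33*q^3 + 25*q^2 + 248*q - 240) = (q - 3)*(q - 2)*(q^4 + 2*q^3 - 27*q^2 - 56*q + 80) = (q - 3)*(q - 2)*(q - 1)*(q^3 + 3*q^2 - 24*q - 80) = (q - 5)*(q - 3)*(q - 2)*(q - 1)*(q^2 + 8*q + 16) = (q - 5)*(q - 3)*(q - 2)*(q - 1)*(q + 4)*(q + 4)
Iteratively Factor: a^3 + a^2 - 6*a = (a - 2)*(a^2 + 3*a) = (a - 2)*(a + 3)*(a)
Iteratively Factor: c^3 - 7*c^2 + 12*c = (c)*(c^2 - 7*c + 12) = c*(c - 3)*(c - 4)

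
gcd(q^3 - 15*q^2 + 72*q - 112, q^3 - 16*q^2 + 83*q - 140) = q^2 - 11*q + 28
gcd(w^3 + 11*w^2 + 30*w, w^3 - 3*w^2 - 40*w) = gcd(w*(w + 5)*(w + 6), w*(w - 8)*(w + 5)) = w^2 + 5*w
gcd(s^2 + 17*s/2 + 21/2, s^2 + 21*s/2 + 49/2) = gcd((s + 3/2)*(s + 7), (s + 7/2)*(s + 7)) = s + 7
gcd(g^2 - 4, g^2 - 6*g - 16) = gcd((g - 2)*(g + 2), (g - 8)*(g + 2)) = g + 2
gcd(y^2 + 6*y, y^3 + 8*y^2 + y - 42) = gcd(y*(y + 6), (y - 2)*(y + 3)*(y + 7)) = 1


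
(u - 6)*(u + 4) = u^2 - 2*u - 24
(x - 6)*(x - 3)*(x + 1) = x^3 - 8*x^2 + 9*x + 18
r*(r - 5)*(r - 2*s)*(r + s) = r^4 - r^3*s - 5*r^3 - 2*r^2*s^2 + 5*r^2*s + 10*r*s^2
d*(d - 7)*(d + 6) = d^3 - d^2 - 42*d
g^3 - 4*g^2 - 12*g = g*(g - 6)*(g + 2)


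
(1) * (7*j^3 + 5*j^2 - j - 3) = 7*j^3 + 5*j^2 - j - 3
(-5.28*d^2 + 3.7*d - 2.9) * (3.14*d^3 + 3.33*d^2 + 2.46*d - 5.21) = -16.5792*d^5 - 5.9644*d^4 - 9.7738*d^3 + 26.9538*d^2 - 26.411*d + 15.109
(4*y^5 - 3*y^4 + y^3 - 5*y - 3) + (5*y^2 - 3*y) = 4*y^5 - 3*y^4 + y^3 + 5*y^2 - 8*y - 3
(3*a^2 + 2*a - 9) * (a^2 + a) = 3*a^4 + 5*a^3 - 7*a^2 - 9*a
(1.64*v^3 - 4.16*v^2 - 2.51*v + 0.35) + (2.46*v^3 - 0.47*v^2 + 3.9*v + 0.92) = 4.1*v^3 - 4.63*v^2 + 1.39*v + 1.27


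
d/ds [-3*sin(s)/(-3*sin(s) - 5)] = 15*cos(s)/(3*sin(s) + 5)^2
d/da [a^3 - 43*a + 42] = 3*a^2 - 43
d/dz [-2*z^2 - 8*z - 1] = -4*z - 8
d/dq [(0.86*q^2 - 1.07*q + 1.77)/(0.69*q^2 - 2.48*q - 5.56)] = (-1.3945*q^2 - 12.0058*q + 10.3388)/(0.4761*q^4 - 3.4224*q^3 - 1.5224*q^2 + 27.5776*q + 30.9136)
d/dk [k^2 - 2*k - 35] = 2*k - 2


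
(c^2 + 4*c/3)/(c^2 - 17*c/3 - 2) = c*(3*c + 4)/(3*c^2 - 17*c - 6)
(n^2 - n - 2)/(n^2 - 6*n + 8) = (n + 1)/(n - 4)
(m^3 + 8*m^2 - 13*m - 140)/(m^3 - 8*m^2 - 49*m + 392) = (m^2 + m - 20)/(m^2 - 15*m + 56)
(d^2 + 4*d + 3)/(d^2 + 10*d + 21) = (d + 1)/(d + 7)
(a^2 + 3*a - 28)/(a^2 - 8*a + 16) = (a + 7)/(a - 4)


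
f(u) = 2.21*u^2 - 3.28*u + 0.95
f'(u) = 4.42*u - 3.28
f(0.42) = -0.04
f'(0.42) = -1.42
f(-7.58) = 152.79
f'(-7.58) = -36.78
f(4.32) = 28.02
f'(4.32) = 15.81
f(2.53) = 6.80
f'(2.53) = 7.90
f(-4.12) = 51.98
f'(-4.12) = -21.49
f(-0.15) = 1.49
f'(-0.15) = -3.94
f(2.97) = 10.70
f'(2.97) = 9.85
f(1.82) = 2.30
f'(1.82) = 4.76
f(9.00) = 150.44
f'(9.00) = 36.50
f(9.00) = 150.44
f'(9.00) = 36.50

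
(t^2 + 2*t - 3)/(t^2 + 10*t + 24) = (t^2 + 2*t - 3)/(t^2 + 10*t + 24)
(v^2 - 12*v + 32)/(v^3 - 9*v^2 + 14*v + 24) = (v - 8)/(v^2 - 5*v - 6)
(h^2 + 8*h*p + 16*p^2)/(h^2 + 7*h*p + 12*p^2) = (h + 4*p)/(h + 3*p)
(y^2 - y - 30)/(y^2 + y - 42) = (y + 5)/(y + 7)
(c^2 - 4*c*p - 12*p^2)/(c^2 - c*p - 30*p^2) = (c + 2*p)/(c + 5*p)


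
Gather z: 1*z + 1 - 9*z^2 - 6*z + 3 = -9*z^2 - 5*z + 4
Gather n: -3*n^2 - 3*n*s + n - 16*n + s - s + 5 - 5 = -3*n^2 + n*(-3*s - 15)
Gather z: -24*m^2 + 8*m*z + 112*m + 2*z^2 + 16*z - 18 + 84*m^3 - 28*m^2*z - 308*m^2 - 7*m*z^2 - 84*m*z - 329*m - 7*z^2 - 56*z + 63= 84*m^3 - 332*m^2 - 217*m + z^2*(-7*m - 5) + z*(-28*m^2 - 76*m - 40) + 45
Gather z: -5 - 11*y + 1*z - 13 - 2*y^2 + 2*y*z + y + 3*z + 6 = -2*y^2 - 10*y + z*(2*y + 4) - 12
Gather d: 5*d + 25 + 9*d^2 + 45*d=9*d^2 + 50*d + 25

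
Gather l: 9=9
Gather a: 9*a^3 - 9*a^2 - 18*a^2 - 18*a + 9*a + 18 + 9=9*a^3 - 27*a^2 - 9*a + 27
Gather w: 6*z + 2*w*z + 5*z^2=2*w*z + 5*z^2 + 6*z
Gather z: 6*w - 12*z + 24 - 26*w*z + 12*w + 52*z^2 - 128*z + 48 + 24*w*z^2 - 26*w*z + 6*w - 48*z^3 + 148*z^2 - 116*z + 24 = 24*w - 48*z^3 + z^2*(24*w + 200) + z*(-52*w - 256) + 96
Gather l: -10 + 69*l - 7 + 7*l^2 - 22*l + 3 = 7*l^2 + 47*l - 14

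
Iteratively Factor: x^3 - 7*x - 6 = (x + 1)*(x^2 - x - 6) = (x - 3)*(x + 1)*(x + 2)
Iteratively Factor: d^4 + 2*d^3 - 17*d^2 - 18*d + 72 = (d + 4)*(d^3 - 2*d^2 - 9*d + 18) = (d - 3)*(d + 4)*(d^2 + d - 6) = (d - 3)*(d + 3)*(d + 4)*(d - 2)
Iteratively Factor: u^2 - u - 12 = (u + 3)*(u - 4)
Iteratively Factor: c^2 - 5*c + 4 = (c - 4)*(c - 1)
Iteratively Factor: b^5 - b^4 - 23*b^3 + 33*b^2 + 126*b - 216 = (b + 4)*(b^4 - 5*b^3 - 3*b^2 + 45*b - 54) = (b - 2)*(b + 4)*(b^3 - 3*b^2 - 9*b + 27) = (b - 3)*(b - 2)*(b + 4)*(b^2 - 9) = (b - 3)^2*(b - 2)*(b + 4)*(b + 3)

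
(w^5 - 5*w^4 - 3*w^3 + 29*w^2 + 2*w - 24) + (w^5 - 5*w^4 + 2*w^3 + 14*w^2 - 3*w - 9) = 2*w^5 - 10*w^4 - w^3 + 43*w^2 - w - 33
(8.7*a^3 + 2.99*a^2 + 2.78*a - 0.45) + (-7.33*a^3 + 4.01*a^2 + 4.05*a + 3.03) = 1.37*a^3 + 7.0*a^2 + 6.83*a + 2.58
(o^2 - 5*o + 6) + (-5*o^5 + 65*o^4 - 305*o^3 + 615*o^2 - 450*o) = -5*o^5 + 65*o^4 - 305*o^3 + 616*o^2 - 455*o + 6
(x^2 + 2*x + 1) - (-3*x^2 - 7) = 4*x^2 + 2*x + 8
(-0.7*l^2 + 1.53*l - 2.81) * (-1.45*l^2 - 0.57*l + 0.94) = 1.015*l^4 - 1.8195*l^3 + 2.5444*l^2 + 3.0399*l - 2.6414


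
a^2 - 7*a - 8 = (a - 8)*(a + 1)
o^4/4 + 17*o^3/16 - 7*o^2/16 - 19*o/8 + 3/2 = (o/4 + 1)*(o - 1)*(o - 3/4)*(o + 2)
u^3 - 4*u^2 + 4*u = u*(u - 2)^2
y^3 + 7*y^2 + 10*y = y*(y + 2)*(y + 5)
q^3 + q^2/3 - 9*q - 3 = (q - 3)*(q + 1/3)*(q + 3)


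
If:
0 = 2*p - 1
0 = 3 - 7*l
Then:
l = 3/7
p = 1/2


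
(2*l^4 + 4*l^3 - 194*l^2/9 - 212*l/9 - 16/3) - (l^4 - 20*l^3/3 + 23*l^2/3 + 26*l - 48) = l^4 + 32*l^3/3 - 263*l^2/9 - 446*l/9 + 128/3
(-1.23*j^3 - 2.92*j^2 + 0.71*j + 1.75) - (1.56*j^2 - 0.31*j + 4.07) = -1.23*j^3 - 4.48*j^2 + 1.02*j - 2.32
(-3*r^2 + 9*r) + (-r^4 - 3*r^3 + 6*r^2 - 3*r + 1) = -r^4 - 3*r^3 + 3*r^2 + 6*r + 1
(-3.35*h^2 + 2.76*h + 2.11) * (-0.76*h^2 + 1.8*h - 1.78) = 2.546*h^4 - 8.1276*h^3 + 9.3274*h^2 - 1.1148*h - 3.7558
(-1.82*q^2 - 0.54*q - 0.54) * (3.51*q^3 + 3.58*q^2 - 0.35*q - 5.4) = -6.3882*q^5 - 8.411*q^4 - 3.1916*q^3 + 8.0838*q^2 + 3.105*q + 2.916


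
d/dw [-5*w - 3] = -5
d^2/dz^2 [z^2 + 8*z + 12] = 2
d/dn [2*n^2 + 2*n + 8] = 4*n + 2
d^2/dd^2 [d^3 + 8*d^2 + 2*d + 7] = 6*d + 16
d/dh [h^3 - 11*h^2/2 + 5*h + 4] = 3*h^2 - 11*h + 5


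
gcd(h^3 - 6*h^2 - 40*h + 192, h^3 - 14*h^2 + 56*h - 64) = h^2 - 12*h + 32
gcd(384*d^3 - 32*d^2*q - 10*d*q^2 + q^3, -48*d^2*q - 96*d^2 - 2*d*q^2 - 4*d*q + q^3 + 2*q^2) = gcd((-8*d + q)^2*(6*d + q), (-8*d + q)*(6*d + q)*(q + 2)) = -48*d^2 - 2*d*q + q^2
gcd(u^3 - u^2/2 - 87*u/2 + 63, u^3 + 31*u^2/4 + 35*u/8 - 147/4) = 1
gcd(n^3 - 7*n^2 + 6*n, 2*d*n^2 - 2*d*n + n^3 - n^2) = n^2 - n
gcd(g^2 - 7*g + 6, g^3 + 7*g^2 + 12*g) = 1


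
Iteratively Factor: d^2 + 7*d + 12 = (d + 3)*(d + 4)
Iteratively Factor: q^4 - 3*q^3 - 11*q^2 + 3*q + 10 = (q - 1)*(q^3 - 2*q^2 - 13*q - 10) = (q - 5)*(q - 1)*(q^2 + 3*q + 2) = (q - 5)*(q - 1)*(q + 1)*(q + 2)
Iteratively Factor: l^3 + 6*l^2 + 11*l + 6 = (l + 3)*(l^2 + 3*l + 2) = (l + 1)*(l + 3)*(l + 2)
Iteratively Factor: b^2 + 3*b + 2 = (b + 1)*(b + 2)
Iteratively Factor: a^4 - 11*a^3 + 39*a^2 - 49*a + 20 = (a - 1)*(a^3 - 10*a^2 + 29*a - 20) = (a - 5)*(a - 1)*(a^2 - 5*a + 4) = (a - 5)*(a - 1)^2*(a - 4)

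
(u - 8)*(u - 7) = u^2 - 15*u + 56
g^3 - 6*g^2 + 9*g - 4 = (g - 4)*(g - 1)^2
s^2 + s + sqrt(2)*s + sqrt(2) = (s + 1)*(s + sqrt(2))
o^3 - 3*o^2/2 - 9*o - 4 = (o - 4)*(o + 1/2)*(o + 2)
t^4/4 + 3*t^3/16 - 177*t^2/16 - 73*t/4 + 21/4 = (t/4 + 1/2)*(t - 7)*(t - 1/4)*(t + 6)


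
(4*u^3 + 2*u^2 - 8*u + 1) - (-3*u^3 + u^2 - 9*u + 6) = 7*u^3 + u^2 + u - 5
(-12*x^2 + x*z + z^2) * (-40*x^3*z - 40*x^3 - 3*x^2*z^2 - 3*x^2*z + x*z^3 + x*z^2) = 480*x^5*z + 480*x^5 - 4*x^4*z^2 - 4*x^4*z - 55*x^3*z^3 - 55*x^3*z^2 - 2*x^2*z^4 - 2*x^2*z^3 + x*z^5 + x*z^4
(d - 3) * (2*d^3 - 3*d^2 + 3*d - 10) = 2*d^4 - 9*d^3 + 12*d^2 - 19*d + 30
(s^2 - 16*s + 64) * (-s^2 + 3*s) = -s^4 + 19*s^3 - 112*s^2 + 192*s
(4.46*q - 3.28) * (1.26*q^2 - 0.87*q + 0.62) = 5.6196*q^3 - 8.013*q^2 + 5.6188*q - 2.0336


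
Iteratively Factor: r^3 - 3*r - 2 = (r - 2)*(r^2 + 2*r + 1) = (r - 2)*(r + 1)*(r + 1)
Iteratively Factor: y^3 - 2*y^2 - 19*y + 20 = (y + 4)*(y^2 - 6*y + 5) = (y - 1)*(y + 4)*(y - 5)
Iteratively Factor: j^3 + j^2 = (j + 1)*(j^2) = j*(j + 1)*(j)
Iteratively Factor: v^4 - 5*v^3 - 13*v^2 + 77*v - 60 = (v - 1)*(v^3 - 4*v^2 - 17*v + 60) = (v - 1)*(v + 4)*(v^2 - 8*v + 15) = (v - 3)*(v - 1)*(v + 4)*(v - 5)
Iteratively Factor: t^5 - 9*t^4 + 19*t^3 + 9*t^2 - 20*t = (t - 4)*(t^4 - 5*t^3 - t^2 + 5*t) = (t - 5)*(t - 4)*(t^3 - t) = (t - 5)*(t - 4)*(t + 1)*(t^2 - t) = t*(t - 5)*(t - 4)*(t + 1)*(t - 1)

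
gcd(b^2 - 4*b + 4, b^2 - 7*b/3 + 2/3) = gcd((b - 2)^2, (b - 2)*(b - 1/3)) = b - 2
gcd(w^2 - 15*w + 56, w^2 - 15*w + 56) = w^2 - 15*w + 56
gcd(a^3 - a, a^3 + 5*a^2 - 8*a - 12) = a + 1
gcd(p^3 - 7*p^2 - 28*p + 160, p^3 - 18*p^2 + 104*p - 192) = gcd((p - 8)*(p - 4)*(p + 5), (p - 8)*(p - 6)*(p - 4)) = p^2 - 12*p + 32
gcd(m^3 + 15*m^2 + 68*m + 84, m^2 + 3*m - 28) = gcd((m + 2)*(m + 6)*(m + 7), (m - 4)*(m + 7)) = m + 7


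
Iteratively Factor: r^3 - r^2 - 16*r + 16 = (r - 1)*(r^2 - 16) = (r - 1)*(r + 4)*(r - 4)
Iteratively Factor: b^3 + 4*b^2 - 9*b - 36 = (b + 3)*(b^2 + b - 12) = (b + 3)*(b + 4)*(b - 3)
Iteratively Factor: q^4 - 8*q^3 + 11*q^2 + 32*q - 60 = (q - 3)*(q^3 - 5*q^2 - 4*q + 20) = (q - 5)*(q - 3)*(q^2 - 4) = (q - 5)*(q - 3)*(q + 2)*(q - 2)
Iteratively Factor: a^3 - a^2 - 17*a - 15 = (a + 1)*(a^2 - 2*a - 15) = (a + 1)*(a + 3)*(a - 5)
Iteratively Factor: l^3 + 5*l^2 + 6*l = (l + 3)*(l^2 + 2*l) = (l + 2)*(l + 3)*(l)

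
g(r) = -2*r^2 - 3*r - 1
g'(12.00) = -51.00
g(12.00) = -325.00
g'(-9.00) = 33.00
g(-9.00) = -136.00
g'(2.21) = -11.84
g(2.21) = -17.40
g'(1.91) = -10.64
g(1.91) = -14.03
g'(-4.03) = 13.12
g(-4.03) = -21.39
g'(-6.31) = 22.24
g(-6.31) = -61.70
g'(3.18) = -15.72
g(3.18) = -30.76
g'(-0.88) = 0.52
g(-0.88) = 0.09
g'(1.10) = -7.40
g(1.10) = -6.72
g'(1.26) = -8.04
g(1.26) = -7.96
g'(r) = -4*r - 3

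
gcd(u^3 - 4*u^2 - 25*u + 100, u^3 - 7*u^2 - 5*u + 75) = u - 5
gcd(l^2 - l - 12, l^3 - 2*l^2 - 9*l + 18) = l + 3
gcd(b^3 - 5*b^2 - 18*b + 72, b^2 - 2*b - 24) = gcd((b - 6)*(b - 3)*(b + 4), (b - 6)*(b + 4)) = b^2 - 2*b - 24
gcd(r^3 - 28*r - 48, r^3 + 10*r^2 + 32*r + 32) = r^2 + 6*r + 8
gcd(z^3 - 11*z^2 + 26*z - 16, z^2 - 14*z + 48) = z - 8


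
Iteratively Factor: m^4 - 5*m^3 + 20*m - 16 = (m - 1)*(m^3 - 4*m^2 - 4*m + 16) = (m - 2)*(m - 1)*(m^2 - 2*m - 8) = (m - 2)*(m - 1)*(m + 2)*(m - 4)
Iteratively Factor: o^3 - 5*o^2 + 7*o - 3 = (o - 1)*(o^2 - 4*o + 3) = (o - 3)*(o - 1)*(o - 1)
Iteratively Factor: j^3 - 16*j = (j - 4)*(j^2 + 4*j) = j*(j - 4)*(j + 4)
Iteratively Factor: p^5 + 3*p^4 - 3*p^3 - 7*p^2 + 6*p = (p + 3)*(p^4 - 3*p^2 + 2*p) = (p + 2)*(p + 3)*(p^3 - 2*p^2 + p) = p*(p + 2)*(p + 3)*(p^2 - 2*p + 1) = p*(p - 1)*(p + 2)*(p + 3)*(p - 1)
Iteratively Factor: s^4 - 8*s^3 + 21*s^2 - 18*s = (s)*(s^3 - 8*s^2 + 21*s - 18) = s*(s - 3)*(s^2 - 5*s + 6) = s*(s - 3)*(s - 2)*(s - 3)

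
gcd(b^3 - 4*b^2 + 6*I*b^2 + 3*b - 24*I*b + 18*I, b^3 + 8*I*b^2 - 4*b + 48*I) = b + 6*I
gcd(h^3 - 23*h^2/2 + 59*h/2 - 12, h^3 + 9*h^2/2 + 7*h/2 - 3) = h - 1/2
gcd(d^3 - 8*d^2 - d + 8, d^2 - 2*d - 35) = 1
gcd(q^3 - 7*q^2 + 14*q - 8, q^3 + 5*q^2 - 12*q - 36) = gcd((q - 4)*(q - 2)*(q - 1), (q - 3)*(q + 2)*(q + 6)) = 1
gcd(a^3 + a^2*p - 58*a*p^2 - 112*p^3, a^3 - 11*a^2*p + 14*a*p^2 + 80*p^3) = -a^2 + 6*a*p + 16*p^2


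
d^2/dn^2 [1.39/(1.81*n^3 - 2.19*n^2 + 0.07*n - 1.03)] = ((6.0882 - 15.0954*n)*(1.81*n^3 - 2.19*n^2 + 0.07*n - 1.03) + 1.39*(5.43*n^2 - 4.38*n + 0.07)*(10.86*n^2 - 8.76*n + 0.14))/(1.81*n^3 - 2.19*n^2 + 0.07*n - 1.03)^3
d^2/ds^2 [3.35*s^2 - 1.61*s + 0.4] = 6.70000000000000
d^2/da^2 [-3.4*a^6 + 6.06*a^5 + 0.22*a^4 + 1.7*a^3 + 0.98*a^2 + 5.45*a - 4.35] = -102.0*a^4 + 121.2*a^3 + 2.64*a^2 + 10.2*a + 1.96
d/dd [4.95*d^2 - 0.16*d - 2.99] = 9.9*d - 0.16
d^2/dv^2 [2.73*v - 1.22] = 0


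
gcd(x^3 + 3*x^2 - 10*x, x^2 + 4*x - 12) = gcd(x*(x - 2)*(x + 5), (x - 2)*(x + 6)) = x - 2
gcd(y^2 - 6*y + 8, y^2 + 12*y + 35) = 1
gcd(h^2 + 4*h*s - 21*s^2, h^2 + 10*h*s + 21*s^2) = h + 7*s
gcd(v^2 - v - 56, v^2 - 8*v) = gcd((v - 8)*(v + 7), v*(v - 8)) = v - 8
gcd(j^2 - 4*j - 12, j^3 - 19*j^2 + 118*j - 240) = j - 6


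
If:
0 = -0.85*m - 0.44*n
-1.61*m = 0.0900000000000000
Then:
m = -0.06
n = 0.11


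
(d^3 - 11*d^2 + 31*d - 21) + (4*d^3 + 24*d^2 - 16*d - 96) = 5*d^3 + 13*d^2 + 15*d - 117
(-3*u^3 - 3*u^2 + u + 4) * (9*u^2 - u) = -27*u^5 - 24*u^4 + 12*u^3 + 35*u^2 - 4*u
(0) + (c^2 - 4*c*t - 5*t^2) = c^2 - 4*c*t - 5*t^2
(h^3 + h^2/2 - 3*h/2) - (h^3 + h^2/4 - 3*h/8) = h^2/4 - 9*h/8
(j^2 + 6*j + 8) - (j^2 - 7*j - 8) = 13*j + 16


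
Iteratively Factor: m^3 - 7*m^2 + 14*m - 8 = (m - 2)*(m^2 - 5*m + 4) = (m - 2)*(m - 1)*(m - 4)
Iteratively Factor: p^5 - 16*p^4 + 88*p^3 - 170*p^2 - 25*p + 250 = (p - 5)*(p^4 - 11*p^3 + 33*p^2 - 5*p - 50) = (p - 5)*(p + 1)*(p^3 - 12*p^2 + 45*p - 50) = (p - 5)^2*(p + 1)*(p^2 - 7*p + 10) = (p - 5)^2*(p - 2)*(p + 1)*(p - 5)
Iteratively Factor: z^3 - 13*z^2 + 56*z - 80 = (z - 5)*(z^2 - 8*z + 16) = (z - 5)*(z - 4)*(z - 4)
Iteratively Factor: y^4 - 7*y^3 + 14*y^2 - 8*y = (y - 2)*(y^3 - 5*y^2 + 4*y) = (y - 4)*(y - 2)*(y^2 - y) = (y - 4)*(y - 2)*(y - 1)*(y)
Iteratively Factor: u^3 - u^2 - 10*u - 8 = (u - 4)*(u^2 + 3*u + 2) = (u - 4)*(u + 1)*(u + 2)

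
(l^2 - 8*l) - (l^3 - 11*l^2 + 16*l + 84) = -l^3 + 12*l^2 - 24*l - 84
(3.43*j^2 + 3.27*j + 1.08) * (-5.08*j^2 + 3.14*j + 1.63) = -17.4244*j^4 - 5.8414*j^3 + 10.3723*j^2 + 8.7213*j + 1.7604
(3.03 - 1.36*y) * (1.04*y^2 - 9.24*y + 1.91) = -1.4144*y^3 + 15.7176*y^2 - 30.5948*y + 5.7873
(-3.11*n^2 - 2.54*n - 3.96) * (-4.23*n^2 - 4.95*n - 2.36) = 13.1553*n^4 + 26.1387*n^3 + 36.6634*n^2 + 25.5964*n + 9.3456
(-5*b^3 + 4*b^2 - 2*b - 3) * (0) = 0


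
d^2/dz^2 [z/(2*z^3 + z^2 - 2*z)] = 2*(12*z^2 + 6*z + 5)/(8*z^6 + 12*z^5 - 18*z^4 - 23*z^3 + 18*z^2 + 12*z - 8)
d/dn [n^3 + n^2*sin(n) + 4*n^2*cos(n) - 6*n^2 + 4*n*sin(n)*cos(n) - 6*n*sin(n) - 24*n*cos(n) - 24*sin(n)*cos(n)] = -4*n^2*sin(n) + n^2*cos(n) + 3*n^2 + 26*n*sin(n) + 2*n*cos(n) + 4*n*cos(2*n) - 12*n - 6*sin(n) + 2*sin(2*n) - 24*cos(n) - 24*cos(2*n)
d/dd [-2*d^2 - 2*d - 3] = -4*d - 2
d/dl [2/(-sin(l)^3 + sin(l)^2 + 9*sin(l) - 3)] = 2*(3*sin(l)^2 - 2*sin(l) - 9)*cos(l)/(sin(l)^3 - sin(l)^2 - 9*sin(l) + 3)^2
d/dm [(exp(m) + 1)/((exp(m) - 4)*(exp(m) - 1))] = (-exp(2*m) - 2*exp(m) + 9)*exp(m)/(exp(4*m) - 10*exp(3*m) + 33*exp(2*m) - 40*exp(m) + 16)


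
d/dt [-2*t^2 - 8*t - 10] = -4*t - 8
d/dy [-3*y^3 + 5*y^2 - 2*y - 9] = -9*y^2 + 10*y - 2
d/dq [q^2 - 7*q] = 2*q - 7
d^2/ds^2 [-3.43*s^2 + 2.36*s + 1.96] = -6.86000000000000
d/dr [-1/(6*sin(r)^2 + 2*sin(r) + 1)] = 2*(6*sin(r) + 1)*cos(r)/(6*sin(r)^2 + 2*sin(r) + 1)^2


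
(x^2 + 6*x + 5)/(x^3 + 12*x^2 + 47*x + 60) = (x + 1)/(x^2 + 7*x + 12)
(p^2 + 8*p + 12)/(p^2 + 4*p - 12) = (p + 2)/(p - 2)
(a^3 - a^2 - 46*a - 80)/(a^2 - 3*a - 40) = a + 2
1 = 1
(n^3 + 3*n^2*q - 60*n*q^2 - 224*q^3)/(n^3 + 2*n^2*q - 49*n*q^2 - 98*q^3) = (-n^2 + 4*n*q + 32*q^2)/(-n^2 + 5*n*q + 14*q^2)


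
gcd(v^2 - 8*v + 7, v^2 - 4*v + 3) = v - 1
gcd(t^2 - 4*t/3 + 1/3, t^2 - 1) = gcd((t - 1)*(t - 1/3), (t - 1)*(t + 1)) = t - 1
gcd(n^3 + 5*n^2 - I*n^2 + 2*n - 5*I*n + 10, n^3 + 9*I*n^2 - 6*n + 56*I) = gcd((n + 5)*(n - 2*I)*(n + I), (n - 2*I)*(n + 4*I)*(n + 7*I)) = n - 2*I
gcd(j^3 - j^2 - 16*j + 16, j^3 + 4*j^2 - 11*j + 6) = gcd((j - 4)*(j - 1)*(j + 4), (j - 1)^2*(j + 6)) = j - 1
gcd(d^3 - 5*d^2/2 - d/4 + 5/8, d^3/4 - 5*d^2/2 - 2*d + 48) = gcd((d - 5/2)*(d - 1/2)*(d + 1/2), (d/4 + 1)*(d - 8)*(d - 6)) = 1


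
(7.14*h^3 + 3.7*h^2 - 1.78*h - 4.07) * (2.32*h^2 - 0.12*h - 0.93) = 16.5648*h^5 + 7.7272*h^4 - 11.2138*h^3 - 12.6698*h^2 + 2.1438*h + 3.7851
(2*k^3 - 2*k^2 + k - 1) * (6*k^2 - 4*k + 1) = 12*k^5 - 20*k^4 + 16*k^3 - 12*k^2 + 5*k - 1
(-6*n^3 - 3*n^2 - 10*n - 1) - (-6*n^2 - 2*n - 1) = -6*n^3 + 3*n^2 - 8*n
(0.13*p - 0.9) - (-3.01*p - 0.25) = 3.14*p - 0.65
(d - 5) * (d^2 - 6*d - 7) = d^3 - 11*d^2 + 23*d + 35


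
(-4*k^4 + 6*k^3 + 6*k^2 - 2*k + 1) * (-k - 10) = 4*k^5 + 34*k^4 - 66*k^3 - 58*k^2 + 19*k - 10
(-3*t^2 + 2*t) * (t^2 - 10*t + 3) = -3*t^4 + 32*t^3 - 29*t^2 + 6*t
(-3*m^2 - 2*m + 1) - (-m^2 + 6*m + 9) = -2*m^2 - 8*m - 8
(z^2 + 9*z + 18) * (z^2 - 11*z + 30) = z^4 - 2*z^3 - 51*z^2 + 72*z + 540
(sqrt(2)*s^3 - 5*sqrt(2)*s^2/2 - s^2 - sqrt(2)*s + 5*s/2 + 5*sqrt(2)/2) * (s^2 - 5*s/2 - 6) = sqrt(2)*s^5 - 5*sqrt(2)*s^4 - s^4 - 3*sqrt(2)*s^3/4 + 5*s^3 - s^2/4 + 20*sqrt(2)*s^2 - 15*s - sqrt(2)*s/4 - 15*sqrt(2)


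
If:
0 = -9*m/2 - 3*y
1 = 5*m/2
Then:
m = 2/5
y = -3/5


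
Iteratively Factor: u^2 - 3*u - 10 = (u + 2)*(u - 5)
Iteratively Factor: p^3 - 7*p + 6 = (p - 1)*(p^2 + p - 6) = (p - 2)*(p - 1)*(p + 3)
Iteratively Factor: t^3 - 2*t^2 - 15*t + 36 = (t - 3)*(t^2 + t - 12) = (t - 3)^2*(t + 4)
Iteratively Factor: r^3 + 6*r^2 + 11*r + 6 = (r + 3)*(r^2 + 3*r + 2) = (r + 1)*(r + 3)*(r + 2)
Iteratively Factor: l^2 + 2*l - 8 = (l + 4)*(l - 2)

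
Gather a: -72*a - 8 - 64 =-72*a - 72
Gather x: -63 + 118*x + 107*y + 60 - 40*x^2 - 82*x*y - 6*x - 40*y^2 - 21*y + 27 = -40*x^2 + x*(112 - 82*y) - 40*y^2 + 86*y + 24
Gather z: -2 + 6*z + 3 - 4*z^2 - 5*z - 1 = -4*z^2 + z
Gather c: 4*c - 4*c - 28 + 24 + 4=0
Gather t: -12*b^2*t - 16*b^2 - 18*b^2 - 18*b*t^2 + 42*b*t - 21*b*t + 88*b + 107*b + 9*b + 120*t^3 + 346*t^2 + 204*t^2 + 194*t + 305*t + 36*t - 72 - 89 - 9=-34*b^2 + 204*b + 120*t^3 + t^2*(550 - 18*b) + t*(-12*b^2 + 21*b + 535) - 170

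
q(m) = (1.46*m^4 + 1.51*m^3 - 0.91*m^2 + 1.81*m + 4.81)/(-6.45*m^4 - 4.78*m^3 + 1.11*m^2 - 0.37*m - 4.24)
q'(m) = (5.84*m^3 + 4.53*m^2 - 1.82*m + 1.81)/(-6.45*m^4 - 4.78*m^3 + 1.11*m^2 - 0.37*m - 4.24) + (25.8*m^3 + 14.34*m^2 - 2.22*m + 0.37)*(1.46*m^4 + 1.51*m^3 - 0.91*m^2 + 1.81*m + 4.81)/(-6.45*m^4 - 4.78*m^3 + 1.11*m^2 - 0.37*m - 4.24)^2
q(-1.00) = -0.46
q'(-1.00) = -1.45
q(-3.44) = -0.19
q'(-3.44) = 0.02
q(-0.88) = -0.64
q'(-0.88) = -1.53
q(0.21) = -1.19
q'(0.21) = -0.17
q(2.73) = -0.25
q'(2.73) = 0.02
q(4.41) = -0.24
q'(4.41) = 0.00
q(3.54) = -0.24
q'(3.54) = 0.01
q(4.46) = -0.24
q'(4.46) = 0.00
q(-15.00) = -0.22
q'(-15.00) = 0.00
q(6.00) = -0.24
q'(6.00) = 0.00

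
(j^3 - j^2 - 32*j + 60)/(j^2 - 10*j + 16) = (j^2 + j - 30)/(j - 8)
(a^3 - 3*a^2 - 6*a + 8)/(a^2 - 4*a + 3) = (a^2 - 2*a - 8)/(a - 3)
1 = 1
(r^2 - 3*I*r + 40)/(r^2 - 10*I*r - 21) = (-r^2 + 3*I*r - 40)/(-r^2 + 10*I*r + 21)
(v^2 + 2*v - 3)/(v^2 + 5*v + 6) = (v - 1)/(v + 2)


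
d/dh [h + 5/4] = 1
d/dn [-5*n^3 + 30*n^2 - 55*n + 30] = -15*n^2 + 60*n - 55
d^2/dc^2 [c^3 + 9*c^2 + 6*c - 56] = 6*c + 18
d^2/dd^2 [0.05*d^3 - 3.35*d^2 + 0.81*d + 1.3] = 0.3*d - 6.7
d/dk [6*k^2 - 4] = 12*k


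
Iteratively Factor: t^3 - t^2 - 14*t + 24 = (t + 4)*(t^2 - 5*t + 6) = (t - 2)*(t + 4)*(t - 3)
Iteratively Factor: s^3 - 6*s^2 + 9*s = (s)*(s^2 - 6*s + 9) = s*(s - 3)*(s - 3)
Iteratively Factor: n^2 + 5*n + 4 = (n + 4)*(n + 1)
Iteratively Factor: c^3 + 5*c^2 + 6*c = (c)*(c^2 + 5*c + 6) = c*(c + 2)*(c + 3)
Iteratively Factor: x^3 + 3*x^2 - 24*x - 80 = (x + 4)*(x^2 - x - 20) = (x + 4)^2*(x - 5)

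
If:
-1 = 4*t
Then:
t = -1/4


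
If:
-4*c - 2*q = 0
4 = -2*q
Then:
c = 1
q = -2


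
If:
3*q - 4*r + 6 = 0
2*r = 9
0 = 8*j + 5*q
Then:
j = -5/2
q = 4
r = 9/2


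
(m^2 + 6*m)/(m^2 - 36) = m/(m - 6)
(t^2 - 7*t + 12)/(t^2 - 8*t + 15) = (t - 4)/(t - 5)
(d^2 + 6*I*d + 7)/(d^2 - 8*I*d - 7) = (d + 7*I)/(d - 7*I)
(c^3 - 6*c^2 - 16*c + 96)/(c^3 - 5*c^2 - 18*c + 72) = (c - 4)/(c - 3)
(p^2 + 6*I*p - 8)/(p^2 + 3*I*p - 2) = (p + 4*I)/(p + I)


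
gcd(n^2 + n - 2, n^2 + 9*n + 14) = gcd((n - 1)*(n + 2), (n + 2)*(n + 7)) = n + 2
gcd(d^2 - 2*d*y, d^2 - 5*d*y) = d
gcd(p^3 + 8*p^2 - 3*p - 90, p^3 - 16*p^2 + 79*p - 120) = p - 3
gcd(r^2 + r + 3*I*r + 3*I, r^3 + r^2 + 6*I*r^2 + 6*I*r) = r + 1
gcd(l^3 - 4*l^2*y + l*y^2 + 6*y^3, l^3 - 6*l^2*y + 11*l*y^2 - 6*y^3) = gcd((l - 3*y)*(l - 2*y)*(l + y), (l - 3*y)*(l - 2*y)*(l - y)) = l^2 - 5*l*y + 6*y^2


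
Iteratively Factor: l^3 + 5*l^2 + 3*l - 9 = (l + 3)*(l^2 + 2*l - 3) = (l - 1)*(l + 3)*(l + 3)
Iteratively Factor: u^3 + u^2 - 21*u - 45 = (u + 3)*(u^2 - 2*u - 15) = (u - 5)*(u + 3)*(u + 3)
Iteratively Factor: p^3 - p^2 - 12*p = (p - 4)*(p^2 + 3*p) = p*(p - 4)*(p + 3)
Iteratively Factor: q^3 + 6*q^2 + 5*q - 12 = (q + 4)*(q^2 + 2*q - 3) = (q + 3)*(q + 4)*(q - 1)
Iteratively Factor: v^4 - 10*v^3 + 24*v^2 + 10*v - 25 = (v - 5)*(v^3 - 5*v^2 - v + 5) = (v - 5)*(v + 1)*(v^2 - 6*v + 5) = (v - 5)^2*(v + 1)*(v - 1)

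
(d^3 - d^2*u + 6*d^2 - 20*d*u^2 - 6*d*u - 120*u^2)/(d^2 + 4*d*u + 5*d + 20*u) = (d^2 - 5*d*u + 6*d - 30*u)/(d + 5)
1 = 1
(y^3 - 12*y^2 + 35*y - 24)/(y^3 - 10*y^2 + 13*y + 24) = (y - 1)/(y + 1)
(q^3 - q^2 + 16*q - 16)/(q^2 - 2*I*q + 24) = (q^2 - q*(1 + 4*I) + 4*I)/(q - 6*I)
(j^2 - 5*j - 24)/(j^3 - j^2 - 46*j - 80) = (j + 3)/(j^2 + 7*j + 10)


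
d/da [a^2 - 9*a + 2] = 2*a - 9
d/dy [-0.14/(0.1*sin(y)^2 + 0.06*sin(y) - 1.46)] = (0.028*sin(y) + 0.0084)*cos(y)/(0.1*sin(y)^2 + 0.06*sin(y) - 1.46)^2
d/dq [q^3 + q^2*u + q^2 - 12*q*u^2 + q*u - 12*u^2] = 3*q^2 + 2*q*u + 2*q - 12*u^2 + u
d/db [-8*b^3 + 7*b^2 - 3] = 2*b*(7 - 12*b)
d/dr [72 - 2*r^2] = -4*r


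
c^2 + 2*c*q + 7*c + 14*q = (c + 7)*(c + 2*q)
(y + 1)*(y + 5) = y^2 + 6*y + 5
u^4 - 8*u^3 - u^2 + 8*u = u*(u - 8)*(u - 1)*(u + 1)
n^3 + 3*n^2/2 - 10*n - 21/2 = (n - 3)*(n + 1)*(n + 7/2)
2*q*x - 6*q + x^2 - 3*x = (2*q + x)*(x - 3)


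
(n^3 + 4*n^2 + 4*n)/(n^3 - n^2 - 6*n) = (n + 2)/(n - 3)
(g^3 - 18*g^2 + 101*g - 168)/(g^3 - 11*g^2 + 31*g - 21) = (g - 8)/(g - 1)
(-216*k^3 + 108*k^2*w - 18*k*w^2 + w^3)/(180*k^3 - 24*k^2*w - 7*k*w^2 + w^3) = (-6*k + w)/(5*k + w)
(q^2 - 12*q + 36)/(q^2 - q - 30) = (q - 6)/(q + 5)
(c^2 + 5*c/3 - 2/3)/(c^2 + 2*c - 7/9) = 3*(c + 2)/(3*c + 7)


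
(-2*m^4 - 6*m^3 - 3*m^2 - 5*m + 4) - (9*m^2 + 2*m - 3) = -2*m^4 - 6*m^3 - 12*m^2 - 7*m + 7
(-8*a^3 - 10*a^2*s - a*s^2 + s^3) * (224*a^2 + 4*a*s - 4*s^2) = -1792*a^5 - 2272*a^4*s - 232*a^3*s^2 + 260*a^2*s^3 + 8*a*s^4 - 4*s^5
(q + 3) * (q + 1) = q^2 + 4*q + 3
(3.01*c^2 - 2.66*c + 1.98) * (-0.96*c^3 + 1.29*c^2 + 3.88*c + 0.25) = -2.8896*c^5 + 6.4365*c^4 + 6.3466*c^3 - 7.0141*c^2 + 7.0174*c + 0.495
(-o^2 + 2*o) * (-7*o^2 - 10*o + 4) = 7*o^4 - 4*o^3 - 24*o^2 + 8*o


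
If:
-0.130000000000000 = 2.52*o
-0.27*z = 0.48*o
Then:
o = -0.05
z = 0.09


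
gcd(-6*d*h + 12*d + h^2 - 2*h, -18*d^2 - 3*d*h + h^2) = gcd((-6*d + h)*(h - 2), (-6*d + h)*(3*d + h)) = 6*d - h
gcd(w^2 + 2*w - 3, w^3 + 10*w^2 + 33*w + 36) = w + 3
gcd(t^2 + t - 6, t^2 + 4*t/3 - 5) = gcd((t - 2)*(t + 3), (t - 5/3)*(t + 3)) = t + 3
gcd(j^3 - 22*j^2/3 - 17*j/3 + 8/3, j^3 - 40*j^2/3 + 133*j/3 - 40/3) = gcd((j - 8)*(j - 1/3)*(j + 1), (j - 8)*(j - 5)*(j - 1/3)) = j^2 - 25*j/3 + 8/3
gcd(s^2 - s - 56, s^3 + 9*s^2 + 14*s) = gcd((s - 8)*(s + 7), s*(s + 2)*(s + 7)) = s + 7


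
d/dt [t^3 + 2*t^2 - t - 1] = 3*t^2 + 4*t - 1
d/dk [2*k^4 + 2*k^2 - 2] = 8*k^3 + 4*k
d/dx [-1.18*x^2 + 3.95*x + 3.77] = 3.95 - 2.36*x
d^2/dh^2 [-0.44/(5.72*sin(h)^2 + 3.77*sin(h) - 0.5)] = (57.584384*sin(h)^4 + 28.465008*sin(h)^3 - 75.0893*sin(h)^2 - 56.100616*sin(h) - 15.024152)/(5.72*sin(h)^2 + 3.77*sin(h) - 0.5)^3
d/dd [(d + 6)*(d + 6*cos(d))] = d - (d + 6)*(6*sin(d) - 1) + 6*cos(d)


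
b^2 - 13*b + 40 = (b - 8)*(b - 5)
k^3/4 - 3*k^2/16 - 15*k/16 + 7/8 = (k/4 + 1/2)*(k - 7/4)*(k - 1)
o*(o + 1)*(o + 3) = o^3 + 4*o^2 + 3*o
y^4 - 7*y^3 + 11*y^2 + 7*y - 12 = (y - 4)*(y - 3)*(y - 1)*(y + 1)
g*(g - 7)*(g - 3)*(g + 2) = g^4 - 8*g^3 + g^2 + 42*g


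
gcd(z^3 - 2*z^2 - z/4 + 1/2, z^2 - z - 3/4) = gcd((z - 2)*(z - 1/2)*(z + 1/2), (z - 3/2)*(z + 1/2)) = z + 1/2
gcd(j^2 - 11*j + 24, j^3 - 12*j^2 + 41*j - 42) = j - 3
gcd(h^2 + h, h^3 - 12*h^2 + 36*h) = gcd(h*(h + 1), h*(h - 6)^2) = h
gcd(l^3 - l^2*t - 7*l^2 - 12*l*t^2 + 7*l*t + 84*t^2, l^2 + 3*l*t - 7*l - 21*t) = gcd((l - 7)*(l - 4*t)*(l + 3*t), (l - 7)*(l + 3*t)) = l^2 + 3*l*t - 7*l - 21*t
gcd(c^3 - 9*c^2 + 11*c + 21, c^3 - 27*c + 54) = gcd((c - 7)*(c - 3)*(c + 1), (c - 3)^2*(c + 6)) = c - 3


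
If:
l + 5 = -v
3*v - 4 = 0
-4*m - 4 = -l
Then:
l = -19/3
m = -31/12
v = 4/3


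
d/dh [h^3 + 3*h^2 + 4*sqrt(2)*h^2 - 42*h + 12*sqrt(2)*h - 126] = 3*h^2 + 6*h + 8*sqrt(2)*h - 42 + 12*sqrt(2)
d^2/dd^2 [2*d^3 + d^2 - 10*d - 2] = 12*d + 2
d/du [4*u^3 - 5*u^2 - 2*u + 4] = 12*u^2 - 10*u - 2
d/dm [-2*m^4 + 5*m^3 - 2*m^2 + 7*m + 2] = -8*m^3 + 15*m^2 - 4*m + 7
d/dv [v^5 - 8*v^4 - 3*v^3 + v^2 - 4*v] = 5*v^4 - 32*v^3 - 9*v^2 + 2*v - 4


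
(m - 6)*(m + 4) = m^2 - 2*m - 24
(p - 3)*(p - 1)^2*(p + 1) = p^4 - 4*p^3 + 2*p^2 + 4*p - 3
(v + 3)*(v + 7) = v^2 + 10*v + 21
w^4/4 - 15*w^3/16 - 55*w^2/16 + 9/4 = (w/4 + 1/4)*(w - 6)*(w - 3/4)*(w + 2)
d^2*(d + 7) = d^3 + 7*d^2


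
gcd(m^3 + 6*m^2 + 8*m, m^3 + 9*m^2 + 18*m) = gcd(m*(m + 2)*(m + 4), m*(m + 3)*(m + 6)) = m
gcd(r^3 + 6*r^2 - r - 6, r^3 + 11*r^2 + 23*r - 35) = r - 1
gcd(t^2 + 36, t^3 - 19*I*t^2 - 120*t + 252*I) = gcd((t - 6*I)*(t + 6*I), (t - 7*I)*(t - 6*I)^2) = t - 6*I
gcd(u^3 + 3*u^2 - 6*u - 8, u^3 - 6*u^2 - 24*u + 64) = u^2 + 2*u - 8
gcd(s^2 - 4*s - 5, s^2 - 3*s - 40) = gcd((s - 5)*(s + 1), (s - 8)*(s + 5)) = 1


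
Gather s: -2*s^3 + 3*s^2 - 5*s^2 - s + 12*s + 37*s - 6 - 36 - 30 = -2*s^3 - 2*s^2 + 48*s - 72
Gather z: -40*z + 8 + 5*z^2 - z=5*z^2 - 41*z + 8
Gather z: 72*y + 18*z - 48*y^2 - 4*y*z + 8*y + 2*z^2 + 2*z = -48*y^2 + 80*y + 2*z^2 + z*(20 - 4*y)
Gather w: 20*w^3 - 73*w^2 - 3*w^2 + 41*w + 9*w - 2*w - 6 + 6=20*w^3 - 76*w^2 + 48*w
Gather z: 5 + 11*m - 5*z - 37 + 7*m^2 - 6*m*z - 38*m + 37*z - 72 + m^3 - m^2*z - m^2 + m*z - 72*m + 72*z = m^3 + 6*m^2 - 99*m + z*(-m^2 - 5*m + 104) - 104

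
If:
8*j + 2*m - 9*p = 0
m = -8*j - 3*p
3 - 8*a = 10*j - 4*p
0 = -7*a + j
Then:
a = 45/1394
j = 315/1394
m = -1008/697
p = -84/697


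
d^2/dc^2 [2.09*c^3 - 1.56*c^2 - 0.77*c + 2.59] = 12.54*c - 3.12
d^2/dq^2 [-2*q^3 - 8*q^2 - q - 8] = -12*q - 16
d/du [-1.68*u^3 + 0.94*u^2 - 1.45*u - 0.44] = -5.04*u^2 + 1.88*u - 1.45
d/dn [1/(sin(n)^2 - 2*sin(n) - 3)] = 2*(1 - sin(n))*cos(n)/((sin(n) - 3)^2*(sin(n) + 1)^2)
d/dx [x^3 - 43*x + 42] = 3*x^2 - 43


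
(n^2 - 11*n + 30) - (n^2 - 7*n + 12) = 18 - 4*n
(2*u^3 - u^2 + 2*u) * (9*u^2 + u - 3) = 18*u^5 - 7*u^4 + 11*u^3 + 5*u^2 - 6*u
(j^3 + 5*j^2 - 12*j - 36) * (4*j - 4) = 4*j^4 + 16*j^3 - 68*j^2 - 96*j + 144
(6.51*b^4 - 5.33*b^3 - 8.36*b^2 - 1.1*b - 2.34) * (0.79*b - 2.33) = 5.1429*b^5 - 19.379*b^4 + 5.8145*b^3 + 18.6098*b^2 + 0.7144*b + 5.4522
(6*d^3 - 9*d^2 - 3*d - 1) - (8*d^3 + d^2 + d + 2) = -2*d^3 - 10*d^2 - 4*d - 3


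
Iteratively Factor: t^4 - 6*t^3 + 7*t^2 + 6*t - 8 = (t - 1)*(t^3 - 5*t^2 + 2*t + 8) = (t - 4)*(t - 1)*(t^2 - t - 2) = (t - 4)*(t - 1)*(t + 1)*(t - 2)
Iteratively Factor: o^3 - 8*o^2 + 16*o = (o - 4)*(o^2 - 4*o) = (o - 4)^2*(o)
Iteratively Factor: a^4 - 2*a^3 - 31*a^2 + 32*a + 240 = (a + 3)*(a^3 - 5*a^2 - 16*a + 80) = (a + 3)*(a + 4)*(a^2 - 9*a + 20) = (a - 4)*(a + 3)*(a + 4)*(a - 5)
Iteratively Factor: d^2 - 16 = (d + 4)*(d - 4)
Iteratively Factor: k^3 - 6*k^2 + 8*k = (k - 4)*(k^2 - 2*k) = (k - 4)*(k - 2)*(k)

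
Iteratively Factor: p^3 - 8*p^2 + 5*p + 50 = (p + 2)*(p^2 - 10*p + 25) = (p - 5)*(p + 2)*(p - 5)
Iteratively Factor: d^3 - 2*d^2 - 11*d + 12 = (d - 1)*(d^2 - d - 12) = (d - 1)*(d + 3)*(d - 4)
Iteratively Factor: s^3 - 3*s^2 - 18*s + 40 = (s - 5)*(s^2 + 2*s - 8) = (s - 5)*(s - 2)*(s + 4)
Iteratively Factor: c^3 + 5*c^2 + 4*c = (c + 1)*(c^2 + 4*c) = (c + 1)*(c + 4)*(c)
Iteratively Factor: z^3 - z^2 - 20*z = (z - 5)*(z^2 + 4*z) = (z - 5)*(z + 4)*(z)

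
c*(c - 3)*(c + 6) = c^3 + 3*c^2 - 18*c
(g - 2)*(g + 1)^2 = g^3 - 3*g - 2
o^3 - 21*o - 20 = (o - 5)*(o + 1)*(o + 4)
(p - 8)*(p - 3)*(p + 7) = p^3 - 4*p^2 - 53*p + 168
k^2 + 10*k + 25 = (k + 5)^2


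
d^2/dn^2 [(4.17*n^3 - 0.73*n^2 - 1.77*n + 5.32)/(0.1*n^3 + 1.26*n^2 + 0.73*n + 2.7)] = (-1.06544*n^6 - 1.93266*n^5 - 13.89078*n^4 - 14.46255*n^3 + 122.956332*n^2 + 239.266656*n - 34.193284)/(0.001*n^9 + 0.0378*n^8 + 0.49818*n^7 + 2.633256*n^6 + 5.677914*n^5 + 16.056522*n^4 + 17.476777*n^3 + 31.87269*n^2 + 15.9651*n + 19.683)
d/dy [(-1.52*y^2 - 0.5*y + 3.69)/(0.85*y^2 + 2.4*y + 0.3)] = (-3.223*y^2 - 7.185*y - 9.006)/(0.7225*y^4 + 4.08*y^3 + 6.27*y^2 + 1.44*y + 0.09)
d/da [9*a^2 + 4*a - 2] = 18*a + 4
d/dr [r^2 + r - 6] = 2*r + 1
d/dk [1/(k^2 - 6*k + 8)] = 2*(3 - k)/(k^2 - 6*k + 8)^2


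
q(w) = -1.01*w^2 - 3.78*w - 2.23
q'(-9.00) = 14.40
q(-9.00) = -50.02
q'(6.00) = -15.90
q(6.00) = -61.27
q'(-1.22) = -1.32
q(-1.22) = 0.88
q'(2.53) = -8.89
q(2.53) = -18.26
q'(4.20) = -12.26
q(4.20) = -35.92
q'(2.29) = -8.41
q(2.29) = -16.18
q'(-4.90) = 6.12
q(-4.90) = -7.96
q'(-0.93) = -1.90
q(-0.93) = 0.41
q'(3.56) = -10.97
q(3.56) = -28.49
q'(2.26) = -8.35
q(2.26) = -15.93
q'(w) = -2.02*w - 3.78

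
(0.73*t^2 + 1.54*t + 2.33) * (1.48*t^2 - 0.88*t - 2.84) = 1.0804*t^4 + 1.6368*t^3 + 0.02*t^2 - 6.424*t - 6.6172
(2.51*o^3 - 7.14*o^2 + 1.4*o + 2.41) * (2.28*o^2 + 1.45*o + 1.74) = 5.7228*o^5 - 12.6397*o^4 - 2.7936*o^3 - 4.8988*o^2 + 5.9305*o + 4.1934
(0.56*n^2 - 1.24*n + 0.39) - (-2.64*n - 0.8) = 0.56*n^2 + 1.4*n + 1.19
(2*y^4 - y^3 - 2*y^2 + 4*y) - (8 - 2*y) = 2*y^4 - y^3 - 2*y^2 + 6*y - 8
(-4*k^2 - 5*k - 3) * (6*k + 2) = -24*k^3 - 38*k^2 - 28*k - 6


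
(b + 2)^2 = b^2 + 4*b + 4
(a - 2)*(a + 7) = a^2 + 5*a - 14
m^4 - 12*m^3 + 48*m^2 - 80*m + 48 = (m - 6)*(m - 2)^3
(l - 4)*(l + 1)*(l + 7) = l^3 + 4*l^2 - 25*l - 28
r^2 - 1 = (r - 1)*(r + 1)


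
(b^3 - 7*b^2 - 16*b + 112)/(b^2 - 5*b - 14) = (b^2 - 16)/(b + 2)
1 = 1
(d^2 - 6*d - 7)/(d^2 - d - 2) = (d - 7)/(d - 2)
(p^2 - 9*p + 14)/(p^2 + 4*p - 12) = (p - 7)/(p + 6)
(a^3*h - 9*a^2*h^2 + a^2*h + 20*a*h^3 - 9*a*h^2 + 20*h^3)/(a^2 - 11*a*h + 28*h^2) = h*(a^2 - 5*a*h + a - 5*h)/(a - 7*h)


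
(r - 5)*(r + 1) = r^2 - 4*r - 5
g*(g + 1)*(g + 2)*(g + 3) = g^4 + 6*g^3 + 11*g^2 + 6*g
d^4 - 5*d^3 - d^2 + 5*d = d*(d - 5)*(d - 1)*(d + 1)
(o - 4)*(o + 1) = o^2 - 3*o - 4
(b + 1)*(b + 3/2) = b^2 + 5*b/2 + 3/2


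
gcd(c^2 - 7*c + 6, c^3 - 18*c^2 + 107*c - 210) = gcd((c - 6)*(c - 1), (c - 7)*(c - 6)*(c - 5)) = c - 6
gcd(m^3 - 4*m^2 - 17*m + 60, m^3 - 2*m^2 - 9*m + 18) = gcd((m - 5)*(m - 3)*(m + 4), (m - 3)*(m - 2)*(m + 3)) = m - 3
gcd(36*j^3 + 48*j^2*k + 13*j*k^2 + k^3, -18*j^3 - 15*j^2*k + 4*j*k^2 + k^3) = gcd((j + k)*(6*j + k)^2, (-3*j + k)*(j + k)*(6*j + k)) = 6*j^2 + 7*j*k + k^2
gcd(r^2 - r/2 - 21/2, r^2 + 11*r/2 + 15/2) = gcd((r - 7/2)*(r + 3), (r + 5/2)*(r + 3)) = r + 3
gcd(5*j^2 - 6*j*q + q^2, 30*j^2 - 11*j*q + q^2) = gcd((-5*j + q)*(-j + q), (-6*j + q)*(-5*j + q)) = -5*j + q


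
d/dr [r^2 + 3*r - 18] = 2*r + 3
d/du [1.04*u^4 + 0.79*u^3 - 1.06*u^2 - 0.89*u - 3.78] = 4.16*u^3 + 2.37*u^2 - 2.12*u - 0.89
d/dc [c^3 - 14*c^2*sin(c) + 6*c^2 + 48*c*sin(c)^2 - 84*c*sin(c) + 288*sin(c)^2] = -14*c^2*cos(c) + 3*c^2 - 28*c*sin(c) + 48*c*sin(2*c) - 84*c*cos(c) + 12*c + 48*sin(c)^2 - 84*sin(c) + 288*sin(2*c)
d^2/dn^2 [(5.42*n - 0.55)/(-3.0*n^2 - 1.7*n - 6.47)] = (-(5.42*n - 0.55)*(6.0*n + 1.7)*(12.0*n + 3.4) + (97.56*n + 15.128)*(3.0*n^2 + 1.7*n + 6.47))/(3.0*n^2 + 1.7*n + 6.47)^3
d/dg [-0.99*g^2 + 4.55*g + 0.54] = 4.55 - 1.98*g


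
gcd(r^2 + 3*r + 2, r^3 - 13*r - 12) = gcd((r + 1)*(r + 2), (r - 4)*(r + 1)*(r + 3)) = r + 1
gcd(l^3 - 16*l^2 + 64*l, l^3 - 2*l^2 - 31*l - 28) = 1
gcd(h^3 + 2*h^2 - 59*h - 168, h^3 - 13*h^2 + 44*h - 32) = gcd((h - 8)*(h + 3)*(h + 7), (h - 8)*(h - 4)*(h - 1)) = h - 8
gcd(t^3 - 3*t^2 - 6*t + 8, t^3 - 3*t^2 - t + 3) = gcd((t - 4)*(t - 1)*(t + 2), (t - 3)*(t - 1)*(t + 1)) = t - 1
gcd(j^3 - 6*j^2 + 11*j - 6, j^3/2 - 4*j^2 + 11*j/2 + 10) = 1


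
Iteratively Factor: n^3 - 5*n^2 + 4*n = (n - 1)*(n^2 - 4*n) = (n - 4)*(n - 1)*(n)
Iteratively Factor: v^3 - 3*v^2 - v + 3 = (v - 1)*(v^2 - 2*v - 3) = (v - 1)*(v + 1)*(v - 3)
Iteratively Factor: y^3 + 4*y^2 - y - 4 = (y + 4)*(y^2 - 1) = (y - 1)*(y + 4)*(y + 1)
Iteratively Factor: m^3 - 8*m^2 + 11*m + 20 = (m - 5)*(m^2 - 3*m - 4) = (m - 5)*(m + 1)*(m - 4)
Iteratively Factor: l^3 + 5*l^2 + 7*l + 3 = (l + 1)*(l^2 + 4*l + 3) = (l + 1)*(l + 3)*(l + 1)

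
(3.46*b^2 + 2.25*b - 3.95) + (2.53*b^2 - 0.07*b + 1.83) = 5.99*b^2 + 2.18*b - 2.12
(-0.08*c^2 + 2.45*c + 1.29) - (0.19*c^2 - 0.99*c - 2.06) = -0.27*c^2 + 3.44*c + 3.35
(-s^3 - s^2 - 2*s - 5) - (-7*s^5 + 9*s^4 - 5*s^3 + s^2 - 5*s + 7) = 7*s^5 - 9*s^4 + 4*s^3 - 2*s^2 + 3*s - 12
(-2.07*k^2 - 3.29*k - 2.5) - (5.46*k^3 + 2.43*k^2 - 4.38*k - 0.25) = -5.46*k^3 - 4.5*k^2 + 1.09*k - 2.25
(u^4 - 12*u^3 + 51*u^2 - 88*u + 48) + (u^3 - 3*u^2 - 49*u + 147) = u^4 - 11*u^3 + 48*u^2 - 137*u + 195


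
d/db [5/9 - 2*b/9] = -2/9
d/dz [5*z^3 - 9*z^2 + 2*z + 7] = 15*z^2 - 18*z + 2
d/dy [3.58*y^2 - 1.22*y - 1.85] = 7.16*y - 1.22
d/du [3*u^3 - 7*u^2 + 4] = u*(9*u - 14)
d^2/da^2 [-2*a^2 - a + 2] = -4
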